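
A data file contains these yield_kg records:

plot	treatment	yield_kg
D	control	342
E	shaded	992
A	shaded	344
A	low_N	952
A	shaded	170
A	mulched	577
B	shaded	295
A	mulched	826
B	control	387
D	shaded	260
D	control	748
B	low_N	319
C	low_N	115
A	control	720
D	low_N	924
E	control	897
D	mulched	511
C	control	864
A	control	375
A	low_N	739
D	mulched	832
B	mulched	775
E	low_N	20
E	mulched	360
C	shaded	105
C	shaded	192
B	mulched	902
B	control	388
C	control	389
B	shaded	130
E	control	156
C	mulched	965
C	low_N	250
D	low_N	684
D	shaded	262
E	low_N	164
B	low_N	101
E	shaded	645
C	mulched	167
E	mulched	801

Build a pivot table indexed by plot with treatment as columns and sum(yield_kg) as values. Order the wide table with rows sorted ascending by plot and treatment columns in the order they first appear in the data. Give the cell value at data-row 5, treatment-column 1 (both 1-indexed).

With rows sorted ascending by plot, row 5 is plot=E. treatment columns in first-appearance order: control, shaded, low_N, mulched; column 1 is control.
Long rows with plot=E, treatment=control: 897 + 156 = 1053.

1053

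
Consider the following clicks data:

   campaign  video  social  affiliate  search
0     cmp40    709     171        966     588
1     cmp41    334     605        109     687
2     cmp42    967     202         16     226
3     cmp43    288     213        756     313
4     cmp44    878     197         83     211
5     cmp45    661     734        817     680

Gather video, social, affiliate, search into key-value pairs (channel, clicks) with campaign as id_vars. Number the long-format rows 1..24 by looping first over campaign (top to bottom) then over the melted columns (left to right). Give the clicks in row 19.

24 rows total (6 × 4). Row 19: index ⌊(19-1)/4⌋ = 4 into campaign → cmp44; (19-1) mod 4 = 2 into the melted columns → affiliate.
So row 19 is (cmp44, affiliate, 83); clicks = 83.

83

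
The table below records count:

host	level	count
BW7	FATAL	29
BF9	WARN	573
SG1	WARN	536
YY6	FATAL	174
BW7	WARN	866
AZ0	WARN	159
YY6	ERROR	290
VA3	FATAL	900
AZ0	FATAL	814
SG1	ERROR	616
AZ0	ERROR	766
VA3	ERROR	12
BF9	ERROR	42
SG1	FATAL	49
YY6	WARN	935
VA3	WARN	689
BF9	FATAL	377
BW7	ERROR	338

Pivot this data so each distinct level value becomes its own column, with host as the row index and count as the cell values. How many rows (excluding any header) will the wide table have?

6

6 distinct host values → 6 rows.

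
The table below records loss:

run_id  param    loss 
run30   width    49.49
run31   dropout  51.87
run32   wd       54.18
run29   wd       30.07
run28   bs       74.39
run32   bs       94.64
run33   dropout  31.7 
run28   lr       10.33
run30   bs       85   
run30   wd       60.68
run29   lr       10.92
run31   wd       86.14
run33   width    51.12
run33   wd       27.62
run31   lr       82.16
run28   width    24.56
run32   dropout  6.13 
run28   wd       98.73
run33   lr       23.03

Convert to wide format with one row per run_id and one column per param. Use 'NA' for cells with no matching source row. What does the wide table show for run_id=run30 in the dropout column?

No long-format row has run_id=run30 and param=dropout, so the cell is NA.

NA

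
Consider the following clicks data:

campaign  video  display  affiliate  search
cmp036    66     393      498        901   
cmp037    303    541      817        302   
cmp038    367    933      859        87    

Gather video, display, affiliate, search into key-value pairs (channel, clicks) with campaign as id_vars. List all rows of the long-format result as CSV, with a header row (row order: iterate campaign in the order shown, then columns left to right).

campaign,channel,clicks
cmp036,video,66
cmp036,display,393
cmp036,affiliate,498
cmp036,search,901
cmp037,video,303
cmp037,display,541
cmp037,affiliate,817
cmp037,search,302
cmp038,video,367
cmp038,display,933
cmp038,affiliate,859
cmp038,search,87

Each (campaign, column) pair becomes one row: 3 × 4 = 12 rows.
For example, (cmp036, video) → clicks=66.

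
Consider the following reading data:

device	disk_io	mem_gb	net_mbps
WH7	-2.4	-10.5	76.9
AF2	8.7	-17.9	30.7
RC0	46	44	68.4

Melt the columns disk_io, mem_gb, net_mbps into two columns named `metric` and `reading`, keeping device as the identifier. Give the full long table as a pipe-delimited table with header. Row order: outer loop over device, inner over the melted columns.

Each (device, column) pair becomes one row: 3 × 3 = 9 rows.
For example, (WH7, disk_io) → reading=-2.4.

| device | metric | reading |
| WH7 | disk_io | -2.4 |
| WH7 | mem_gb | -10.5 |
| WH7 | net_mbps | 76.9 |
| AF2 | disk_io | 8.7 |
| AF2 | mem_gb | -17.9 |
| AF2 | net_mbps | 30.7 |
| RC0 | disk_io | 46 |
| RC0 | mem_gb | 44 |
| RC0 | net_mbps | 68.4 |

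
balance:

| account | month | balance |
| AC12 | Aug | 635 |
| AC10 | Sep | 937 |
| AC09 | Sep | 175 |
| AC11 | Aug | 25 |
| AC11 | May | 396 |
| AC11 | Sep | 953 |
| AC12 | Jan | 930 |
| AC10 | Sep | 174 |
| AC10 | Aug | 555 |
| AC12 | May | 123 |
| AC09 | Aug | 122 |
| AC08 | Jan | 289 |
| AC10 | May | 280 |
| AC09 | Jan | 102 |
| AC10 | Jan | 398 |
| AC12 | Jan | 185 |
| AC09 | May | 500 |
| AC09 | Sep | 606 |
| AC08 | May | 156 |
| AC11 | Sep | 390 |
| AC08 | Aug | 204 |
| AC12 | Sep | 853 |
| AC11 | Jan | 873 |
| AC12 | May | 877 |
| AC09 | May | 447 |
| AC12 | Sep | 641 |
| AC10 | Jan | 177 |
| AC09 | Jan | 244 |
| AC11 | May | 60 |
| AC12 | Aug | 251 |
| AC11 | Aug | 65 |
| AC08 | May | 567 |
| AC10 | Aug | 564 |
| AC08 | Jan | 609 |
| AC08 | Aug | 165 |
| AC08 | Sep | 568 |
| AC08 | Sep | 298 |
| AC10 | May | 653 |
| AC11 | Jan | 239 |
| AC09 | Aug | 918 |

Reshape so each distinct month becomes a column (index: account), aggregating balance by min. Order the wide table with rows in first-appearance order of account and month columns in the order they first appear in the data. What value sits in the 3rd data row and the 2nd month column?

175

With rows in first-appearance order of account, row 3 is account=AC09. month columns in first-appearance order: Aug, Sep, May, Jan; column 2 is Sep.
Long rows with account=AC09, month=Sep: min(175, 606) = 175.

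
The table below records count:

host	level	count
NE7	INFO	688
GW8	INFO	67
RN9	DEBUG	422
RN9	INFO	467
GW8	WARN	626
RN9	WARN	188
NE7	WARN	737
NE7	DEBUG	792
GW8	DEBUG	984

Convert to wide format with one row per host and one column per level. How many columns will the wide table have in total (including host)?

4

1 column for host plus 3 distinct level values → 4 columns.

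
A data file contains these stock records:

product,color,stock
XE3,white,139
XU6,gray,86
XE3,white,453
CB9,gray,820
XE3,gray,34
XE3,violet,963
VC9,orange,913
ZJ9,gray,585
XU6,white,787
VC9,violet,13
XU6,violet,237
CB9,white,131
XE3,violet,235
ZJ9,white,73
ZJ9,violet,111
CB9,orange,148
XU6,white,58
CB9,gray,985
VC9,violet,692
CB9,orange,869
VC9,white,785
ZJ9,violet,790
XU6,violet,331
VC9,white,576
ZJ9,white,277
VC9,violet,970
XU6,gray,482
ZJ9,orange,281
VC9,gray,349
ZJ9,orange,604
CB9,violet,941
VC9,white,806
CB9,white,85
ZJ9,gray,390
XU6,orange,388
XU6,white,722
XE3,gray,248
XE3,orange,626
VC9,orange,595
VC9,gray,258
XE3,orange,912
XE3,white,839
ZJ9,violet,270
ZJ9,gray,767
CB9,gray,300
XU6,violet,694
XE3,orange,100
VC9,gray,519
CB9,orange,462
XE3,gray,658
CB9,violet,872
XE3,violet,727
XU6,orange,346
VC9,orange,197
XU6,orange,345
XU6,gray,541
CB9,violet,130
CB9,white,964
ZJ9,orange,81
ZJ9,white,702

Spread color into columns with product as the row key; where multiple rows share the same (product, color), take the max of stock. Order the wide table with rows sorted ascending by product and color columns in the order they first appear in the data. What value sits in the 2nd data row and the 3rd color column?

970

With rows sorted ascending by product, row 2 is product=VC9. color columns in first-appearance order: white, gray, violet, orange; column 3 is violet.
Long rows with product=VC9, color=violet: max(13, 692, 970) = 970.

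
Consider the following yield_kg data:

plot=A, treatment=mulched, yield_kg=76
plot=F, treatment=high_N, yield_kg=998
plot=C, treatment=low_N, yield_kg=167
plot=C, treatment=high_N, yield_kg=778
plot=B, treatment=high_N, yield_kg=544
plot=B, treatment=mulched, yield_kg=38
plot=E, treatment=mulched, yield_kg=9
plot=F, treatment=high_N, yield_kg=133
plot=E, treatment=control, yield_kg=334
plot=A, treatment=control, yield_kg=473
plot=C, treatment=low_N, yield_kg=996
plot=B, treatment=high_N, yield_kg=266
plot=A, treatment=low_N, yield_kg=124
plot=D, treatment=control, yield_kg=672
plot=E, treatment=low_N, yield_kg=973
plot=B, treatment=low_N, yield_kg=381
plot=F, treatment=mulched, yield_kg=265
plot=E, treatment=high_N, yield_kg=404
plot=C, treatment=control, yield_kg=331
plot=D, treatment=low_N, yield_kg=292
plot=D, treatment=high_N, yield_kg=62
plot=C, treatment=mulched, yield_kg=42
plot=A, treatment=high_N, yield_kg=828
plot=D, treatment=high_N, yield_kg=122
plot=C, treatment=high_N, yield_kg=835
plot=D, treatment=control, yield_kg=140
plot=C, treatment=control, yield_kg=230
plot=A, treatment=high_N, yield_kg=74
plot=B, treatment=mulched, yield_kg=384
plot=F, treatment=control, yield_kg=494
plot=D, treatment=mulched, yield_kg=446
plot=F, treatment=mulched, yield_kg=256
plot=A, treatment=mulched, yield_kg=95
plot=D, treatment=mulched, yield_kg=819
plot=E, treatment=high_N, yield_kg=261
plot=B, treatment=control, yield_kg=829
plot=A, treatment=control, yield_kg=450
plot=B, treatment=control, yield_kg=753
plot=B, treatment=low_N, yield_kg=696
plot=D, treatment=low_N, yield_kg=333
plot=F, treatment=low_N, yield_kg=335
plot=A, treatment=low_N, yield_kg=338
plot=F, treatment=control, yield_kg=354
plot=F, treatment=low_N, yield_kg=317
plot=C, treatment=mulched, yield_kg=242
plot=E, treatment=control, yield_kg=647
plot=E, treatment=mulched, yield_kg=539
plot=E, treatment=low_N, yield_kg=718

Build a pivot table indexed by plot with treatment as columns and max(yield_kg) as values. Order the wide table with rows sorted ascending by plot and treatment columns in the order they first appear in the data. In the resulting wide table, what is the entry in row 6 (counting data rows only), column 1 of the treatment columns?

265

With rows sorted ascending by plot, row 6 is plot=F. treatment columns in first-appearance order: mulched, high_N, low_N, control; column 1 is mulched.
Long rows with plot=F, treatment=mulched: max(265, 256) = 265.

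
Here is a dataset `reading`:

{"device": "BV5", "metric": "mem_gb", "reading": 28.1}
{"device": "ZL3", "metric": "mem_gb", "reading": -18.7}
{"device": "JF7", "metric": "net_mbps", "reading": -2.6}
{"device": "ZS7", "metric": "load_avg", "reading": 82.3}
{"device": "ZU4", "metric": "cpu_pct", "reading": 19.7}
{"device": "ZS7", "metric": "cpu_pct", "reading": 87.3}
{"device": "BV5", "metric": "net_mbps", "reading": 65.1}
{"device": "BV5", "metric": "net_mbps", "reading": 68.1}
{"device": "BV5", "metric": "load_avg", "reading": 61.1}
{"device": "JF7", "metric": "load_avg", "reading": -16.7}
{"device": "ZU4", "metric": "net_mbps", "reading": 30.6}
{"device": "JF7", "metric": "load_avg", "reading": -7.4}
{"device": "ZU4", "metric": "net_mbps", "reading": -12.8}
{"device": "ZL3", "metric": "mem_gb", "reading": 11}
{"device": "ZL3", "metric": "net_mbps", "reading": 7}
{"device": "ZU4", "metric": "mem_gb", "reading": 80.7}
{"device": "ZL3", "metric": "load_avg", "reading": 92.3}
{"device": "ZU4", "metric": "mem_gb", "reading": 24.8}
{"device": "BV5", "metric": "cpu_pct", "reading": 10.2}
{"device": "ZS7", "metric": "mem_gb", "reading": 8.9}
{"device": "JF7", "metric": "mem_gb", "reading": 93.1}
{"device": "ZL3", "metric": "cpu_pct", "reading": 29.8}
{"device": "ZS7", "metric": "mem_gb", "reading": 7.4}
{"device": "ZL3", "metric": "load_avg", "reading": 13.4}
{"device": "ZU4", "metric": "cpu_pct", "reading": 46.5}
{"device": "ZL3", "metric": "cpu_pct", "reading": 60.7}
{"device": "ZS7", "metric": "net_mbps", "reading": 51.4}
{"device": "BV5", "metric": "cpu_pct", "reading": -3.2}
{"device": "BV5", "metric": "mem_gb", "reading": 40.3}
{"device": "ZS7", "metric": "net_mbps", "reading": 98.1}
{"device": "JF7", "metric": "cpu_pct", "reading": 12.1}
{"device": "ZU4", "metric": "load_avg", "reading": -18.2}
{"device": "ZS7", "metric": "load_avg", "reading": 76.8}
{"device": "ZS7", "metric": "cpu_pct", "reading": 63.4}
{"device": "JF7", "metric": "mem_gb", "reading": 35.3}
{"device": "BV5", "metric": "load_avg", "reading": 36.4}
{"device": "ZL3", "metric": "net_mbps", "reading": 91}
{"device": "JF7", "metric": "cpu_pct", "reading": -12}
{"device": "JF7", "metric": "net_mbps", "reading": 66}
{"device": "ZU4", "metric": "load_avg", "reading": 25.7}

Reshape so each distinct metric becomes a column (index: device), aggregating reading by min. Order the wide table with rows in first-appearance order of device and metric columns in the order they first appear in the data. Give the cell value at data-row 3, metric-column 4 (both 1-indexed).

-12

With rows in first-appearance order of device, row 3 is device=JF7. metric columns in first-appearance order: mem_gb, net_mbps, load_avg, cpu_pct; column 4 is cpu_pct.
Long rows with device=JF7, metric=cpu_pct: min(12.1, -12) = -12.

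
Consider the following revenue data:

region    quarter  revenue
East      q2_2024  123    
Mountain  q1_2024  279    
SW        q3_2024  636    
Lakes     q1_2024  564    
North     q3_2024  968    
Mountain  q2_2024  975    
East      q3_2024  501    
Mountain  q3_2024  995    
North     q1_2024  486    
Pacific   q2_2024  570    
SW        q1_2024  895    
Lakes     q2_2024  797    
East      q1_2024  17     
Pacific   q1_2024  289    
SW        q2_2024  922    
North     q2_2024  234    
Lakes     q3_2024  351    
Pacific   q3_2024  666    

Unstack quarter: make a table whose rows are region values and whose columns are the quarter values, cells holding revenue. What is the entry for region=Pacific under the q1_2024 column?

289

Wide layout: rows indexed by region, columns are the 3 distinct quarter values (q2_2024, q1_2024, q3_2024).
Cell (region=Pacific, quarter=q1_2024) draws from the long row where region=Pacific and quarter=q1_2024, which has revenue=289.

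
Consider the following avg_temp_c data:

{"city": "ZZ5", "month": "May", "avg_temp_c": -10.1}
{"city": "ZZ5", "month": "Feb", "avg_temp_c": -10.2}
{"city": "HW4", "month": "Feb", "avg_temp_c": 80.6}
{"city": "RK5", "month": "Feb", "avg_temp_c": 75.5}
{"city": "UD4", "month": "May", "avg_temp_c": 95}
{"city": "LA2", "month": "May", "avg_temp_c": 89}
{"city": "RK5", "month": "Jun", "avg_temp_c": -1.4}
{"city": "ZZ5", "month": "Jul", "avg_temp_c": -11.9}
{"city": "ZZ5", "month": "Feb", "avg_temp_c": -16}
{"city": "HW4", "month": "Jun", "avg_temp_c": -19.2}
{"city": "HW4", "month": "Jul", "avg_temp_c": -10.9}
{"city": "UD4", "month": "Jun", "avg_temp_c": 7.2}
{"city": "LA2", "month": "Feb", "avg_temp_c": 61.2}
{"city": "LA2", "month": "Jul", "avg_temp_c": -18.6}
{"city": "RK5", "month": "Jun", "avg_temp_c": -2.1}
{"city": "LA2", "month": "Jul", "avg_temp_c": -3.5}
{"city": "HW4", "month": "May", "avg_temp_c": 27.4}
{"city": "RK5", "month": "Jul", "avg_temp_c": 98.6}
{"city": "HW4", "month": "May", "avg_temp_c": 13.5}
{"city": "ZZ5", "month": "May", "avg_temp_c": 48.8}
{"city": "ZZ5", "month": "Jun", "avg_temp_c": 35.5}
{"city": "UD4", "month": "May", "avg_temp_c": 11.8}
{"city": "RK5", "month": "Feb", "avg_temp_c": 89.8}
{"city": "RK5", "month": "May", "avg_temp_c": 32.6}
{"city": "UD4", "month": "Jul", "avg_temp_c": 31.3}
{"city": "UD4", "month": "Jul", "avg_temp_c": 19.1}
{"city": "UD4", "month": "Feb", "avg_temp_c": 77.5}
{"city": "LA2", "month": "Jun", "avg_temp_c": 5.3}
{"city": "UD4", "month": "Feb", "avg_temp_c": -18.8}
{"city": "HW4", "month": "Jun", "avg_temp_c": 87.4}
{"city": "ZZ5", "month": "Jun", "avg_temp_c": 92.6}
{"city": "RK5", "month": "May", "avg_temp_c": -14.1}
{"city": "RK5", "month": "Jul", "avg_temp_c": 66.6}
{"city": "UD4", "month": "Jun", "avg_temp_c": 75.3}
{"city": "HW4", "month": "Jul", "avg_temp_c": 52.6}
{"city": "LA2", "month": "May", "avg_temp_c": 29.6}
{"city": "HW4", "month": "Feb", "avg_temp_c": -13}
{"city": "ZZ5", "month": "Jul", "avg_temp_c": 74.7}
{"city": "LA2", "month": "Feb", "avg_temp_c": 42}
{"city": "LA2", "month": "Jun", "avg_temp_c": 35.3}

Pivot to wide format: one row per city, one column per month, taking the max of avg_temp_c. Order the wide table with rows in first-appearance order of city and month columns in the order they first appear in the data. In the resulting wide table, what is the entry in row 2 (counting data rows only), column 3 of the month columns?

With rows in first-appearance order of city, row 2 is city=HW4. month columns in first-appearance order: May, Feb, Jun, Jul; column 3 is Jun.
Long rows with city=HW4, month=Jun: max(-19.2, 87.4) = 87.4.

87.4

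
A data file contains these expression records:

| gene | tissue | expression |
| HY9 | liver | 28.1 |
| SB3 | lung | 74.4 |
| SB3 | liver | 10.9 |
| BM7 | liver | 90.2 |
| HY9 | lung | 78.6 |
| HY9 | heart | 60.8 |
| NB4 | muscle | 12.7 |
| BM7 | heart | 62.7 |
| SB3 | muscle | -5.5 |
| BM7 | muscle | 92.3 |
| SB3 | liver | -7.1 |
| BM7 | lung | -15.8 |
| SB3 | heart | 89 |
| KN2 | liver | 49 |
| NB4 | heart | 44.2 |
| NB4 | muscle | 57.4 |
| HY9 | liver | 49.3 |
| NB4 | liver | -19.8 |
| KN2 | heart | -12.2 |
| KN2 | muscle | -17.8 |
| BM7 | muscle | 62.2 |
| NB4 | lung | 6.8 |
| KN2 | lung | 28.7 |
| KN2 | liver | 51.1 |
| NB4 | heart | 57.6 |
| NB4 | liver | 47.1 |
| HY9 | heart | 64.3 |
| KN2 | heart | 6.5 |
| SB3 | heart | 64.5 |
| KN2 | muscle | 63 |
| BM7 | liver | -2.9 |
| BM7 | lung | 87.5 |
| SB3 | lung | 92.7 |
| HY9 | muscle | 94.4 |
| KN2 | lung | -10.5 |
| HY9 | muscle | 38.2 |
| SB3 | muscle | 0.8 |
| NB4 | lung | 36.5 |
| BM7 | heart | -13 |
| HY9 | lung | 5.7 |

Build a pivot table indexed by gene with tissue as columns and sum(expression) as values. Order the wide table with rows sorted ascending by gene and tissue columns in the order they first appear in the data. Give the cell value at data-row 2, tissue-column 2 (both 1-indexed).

84.3

With rows sorted ascending by gene, row 2 is gene=HY9. tissue columns in first-appearance order: liver, lung, heart, muscle; column 2 is lung.
Long rows with gene=HY9, tissue=lung: 78.6 + 5.7 = 84.3.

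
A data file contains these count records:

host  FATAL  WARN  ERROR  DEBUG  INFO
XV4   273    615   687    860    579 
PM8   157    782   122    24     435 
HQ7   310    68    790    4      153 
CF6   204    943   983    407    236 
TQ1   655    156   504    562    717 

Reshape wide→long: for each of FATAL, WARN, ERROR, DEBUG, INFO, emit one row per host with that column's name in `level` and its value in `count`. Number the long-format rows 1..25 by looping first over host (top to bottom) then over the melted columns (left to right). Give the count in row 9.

24

25 rows total (5 × 5). Row 9: index ⌊(9-1)/5⌋ = 1 into host → PM8; (9-1) mod 5 = 3 into the melted columns → DEBUG.
So row 9 is (PM8, DEBUG, 24); count = 24.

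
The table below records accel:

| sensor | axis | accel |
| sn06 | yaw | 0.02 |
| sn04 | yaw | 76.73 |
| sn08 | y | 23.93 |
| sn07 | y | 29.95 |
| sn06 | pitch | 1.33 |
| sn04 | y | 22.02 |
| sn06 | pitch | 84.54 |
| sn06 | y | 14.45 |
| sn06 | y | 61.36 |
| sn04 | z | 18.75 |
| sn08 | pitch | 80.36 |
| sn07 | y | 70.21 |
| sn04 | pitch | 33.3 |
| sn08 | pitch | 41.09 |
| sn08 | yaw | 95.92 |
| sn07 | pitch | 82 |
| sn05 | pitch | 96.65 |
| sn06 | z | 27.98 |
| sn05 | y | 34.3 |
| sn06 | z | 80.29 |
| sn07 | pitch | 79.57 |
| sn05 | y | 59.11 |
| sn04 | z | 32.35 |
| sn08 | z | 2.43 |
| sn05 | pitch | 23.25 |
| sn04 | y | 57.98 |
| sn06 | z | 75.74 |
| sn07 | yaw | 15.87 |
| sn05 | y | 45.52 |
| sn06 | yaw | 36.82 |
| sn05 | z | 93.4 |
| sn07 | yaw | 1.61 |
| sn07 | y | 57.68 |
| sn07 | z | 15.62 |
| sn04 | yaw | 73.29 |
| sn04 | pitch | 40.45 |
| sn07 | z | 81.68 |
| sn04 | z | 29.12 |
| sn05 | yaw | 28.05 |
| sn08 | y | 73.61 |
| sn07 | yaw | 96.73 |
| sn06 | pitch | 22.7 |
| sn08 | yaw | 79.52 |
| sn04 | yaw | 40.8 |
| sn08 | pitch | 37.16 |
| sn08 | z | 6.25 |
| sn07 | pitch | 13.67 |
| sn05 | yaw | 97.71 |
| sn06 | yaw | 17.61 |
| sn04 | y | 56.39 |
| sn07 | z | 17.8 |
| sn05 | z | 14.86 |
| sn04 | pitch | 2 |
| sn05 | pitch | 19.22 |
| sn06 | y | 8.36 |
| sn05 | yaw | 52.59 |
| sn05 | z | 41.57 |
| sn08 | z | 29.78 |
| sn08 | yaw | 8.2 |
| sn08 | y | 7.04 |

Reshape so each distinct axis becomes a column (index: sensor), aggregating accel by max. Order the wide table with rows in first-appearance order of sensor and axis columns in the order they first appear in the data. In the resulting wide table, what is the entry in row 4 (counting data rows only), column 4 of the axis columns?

With rows in first-appearance order of sensor, row 4 is sensor=sn07. axis columns in first-appearance order: yaw, y, pitch, z; column 4 is z.
Long rows with sensor=sn07, axis=z: max(15.62, 81.68, 17.8) = 81.68.

81.68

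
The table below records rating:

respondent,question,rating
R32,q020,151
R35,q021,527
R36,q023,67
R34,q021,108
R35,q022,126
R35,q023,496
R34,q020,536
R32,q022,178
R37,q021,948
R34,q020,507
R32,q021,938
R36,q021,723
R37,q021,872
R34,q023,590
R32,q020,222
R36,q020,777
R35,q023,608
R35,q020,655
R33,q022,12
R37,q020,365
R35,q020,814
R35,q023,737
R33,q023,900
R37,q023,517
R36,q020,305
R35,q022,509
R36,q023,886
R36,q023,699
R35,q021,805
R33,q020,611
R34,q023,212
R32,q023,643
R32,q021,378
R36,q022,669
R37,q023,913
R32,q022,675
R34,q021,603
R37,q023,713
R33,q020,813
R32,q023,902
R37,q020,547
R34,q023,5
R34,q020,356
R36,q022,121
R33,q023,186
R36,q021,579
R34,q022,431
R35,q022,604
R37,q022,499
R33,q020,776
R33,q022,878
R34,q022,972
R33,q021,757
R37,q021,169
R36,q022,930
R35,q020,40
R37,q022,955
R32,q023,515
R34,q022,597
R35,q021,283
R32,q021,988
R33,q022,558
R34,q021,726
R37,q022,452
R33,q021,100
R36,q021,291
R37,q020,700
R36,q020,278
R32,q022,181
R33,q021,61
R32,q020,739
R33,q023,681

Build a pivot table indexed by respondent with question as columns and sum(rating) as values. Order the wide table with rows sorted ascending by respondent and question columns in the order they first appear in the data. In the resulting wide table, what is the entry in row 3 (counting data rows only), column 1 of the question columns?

1399

With rows sorted ascending by respondent, row 3 is respondent=R34. question columns in first-appearance order: q020, q021, q023, q022; column 1 is q020.
Long rows with respondent=R34, question=q020: 536 + 507 + 356 = 1399.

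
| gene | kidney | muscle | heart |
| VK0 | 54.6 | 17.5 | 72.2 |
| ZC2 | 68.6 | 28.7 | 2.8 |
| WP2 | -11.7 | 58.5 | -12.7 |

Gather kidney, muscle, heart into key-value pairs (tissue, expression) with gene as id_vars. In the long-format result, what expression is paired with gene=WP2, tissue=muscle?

Unpivoting turns each (gene, wide-column) pair into one long row.
The wide cell at row WP2, column muscle holds 58.5, so the long row (WP2, muscle) has expression=58.5.

58.5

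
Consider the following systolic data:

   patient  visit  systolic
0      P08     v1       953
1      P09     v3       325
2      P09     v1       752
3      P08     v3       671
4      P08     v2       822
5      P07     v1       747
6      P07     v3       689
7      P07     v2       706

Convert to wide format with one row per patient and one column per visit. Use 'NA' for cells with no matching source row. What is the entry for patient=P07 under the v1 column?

The long row with patient=P07, visit=v1 has systolic=747.

747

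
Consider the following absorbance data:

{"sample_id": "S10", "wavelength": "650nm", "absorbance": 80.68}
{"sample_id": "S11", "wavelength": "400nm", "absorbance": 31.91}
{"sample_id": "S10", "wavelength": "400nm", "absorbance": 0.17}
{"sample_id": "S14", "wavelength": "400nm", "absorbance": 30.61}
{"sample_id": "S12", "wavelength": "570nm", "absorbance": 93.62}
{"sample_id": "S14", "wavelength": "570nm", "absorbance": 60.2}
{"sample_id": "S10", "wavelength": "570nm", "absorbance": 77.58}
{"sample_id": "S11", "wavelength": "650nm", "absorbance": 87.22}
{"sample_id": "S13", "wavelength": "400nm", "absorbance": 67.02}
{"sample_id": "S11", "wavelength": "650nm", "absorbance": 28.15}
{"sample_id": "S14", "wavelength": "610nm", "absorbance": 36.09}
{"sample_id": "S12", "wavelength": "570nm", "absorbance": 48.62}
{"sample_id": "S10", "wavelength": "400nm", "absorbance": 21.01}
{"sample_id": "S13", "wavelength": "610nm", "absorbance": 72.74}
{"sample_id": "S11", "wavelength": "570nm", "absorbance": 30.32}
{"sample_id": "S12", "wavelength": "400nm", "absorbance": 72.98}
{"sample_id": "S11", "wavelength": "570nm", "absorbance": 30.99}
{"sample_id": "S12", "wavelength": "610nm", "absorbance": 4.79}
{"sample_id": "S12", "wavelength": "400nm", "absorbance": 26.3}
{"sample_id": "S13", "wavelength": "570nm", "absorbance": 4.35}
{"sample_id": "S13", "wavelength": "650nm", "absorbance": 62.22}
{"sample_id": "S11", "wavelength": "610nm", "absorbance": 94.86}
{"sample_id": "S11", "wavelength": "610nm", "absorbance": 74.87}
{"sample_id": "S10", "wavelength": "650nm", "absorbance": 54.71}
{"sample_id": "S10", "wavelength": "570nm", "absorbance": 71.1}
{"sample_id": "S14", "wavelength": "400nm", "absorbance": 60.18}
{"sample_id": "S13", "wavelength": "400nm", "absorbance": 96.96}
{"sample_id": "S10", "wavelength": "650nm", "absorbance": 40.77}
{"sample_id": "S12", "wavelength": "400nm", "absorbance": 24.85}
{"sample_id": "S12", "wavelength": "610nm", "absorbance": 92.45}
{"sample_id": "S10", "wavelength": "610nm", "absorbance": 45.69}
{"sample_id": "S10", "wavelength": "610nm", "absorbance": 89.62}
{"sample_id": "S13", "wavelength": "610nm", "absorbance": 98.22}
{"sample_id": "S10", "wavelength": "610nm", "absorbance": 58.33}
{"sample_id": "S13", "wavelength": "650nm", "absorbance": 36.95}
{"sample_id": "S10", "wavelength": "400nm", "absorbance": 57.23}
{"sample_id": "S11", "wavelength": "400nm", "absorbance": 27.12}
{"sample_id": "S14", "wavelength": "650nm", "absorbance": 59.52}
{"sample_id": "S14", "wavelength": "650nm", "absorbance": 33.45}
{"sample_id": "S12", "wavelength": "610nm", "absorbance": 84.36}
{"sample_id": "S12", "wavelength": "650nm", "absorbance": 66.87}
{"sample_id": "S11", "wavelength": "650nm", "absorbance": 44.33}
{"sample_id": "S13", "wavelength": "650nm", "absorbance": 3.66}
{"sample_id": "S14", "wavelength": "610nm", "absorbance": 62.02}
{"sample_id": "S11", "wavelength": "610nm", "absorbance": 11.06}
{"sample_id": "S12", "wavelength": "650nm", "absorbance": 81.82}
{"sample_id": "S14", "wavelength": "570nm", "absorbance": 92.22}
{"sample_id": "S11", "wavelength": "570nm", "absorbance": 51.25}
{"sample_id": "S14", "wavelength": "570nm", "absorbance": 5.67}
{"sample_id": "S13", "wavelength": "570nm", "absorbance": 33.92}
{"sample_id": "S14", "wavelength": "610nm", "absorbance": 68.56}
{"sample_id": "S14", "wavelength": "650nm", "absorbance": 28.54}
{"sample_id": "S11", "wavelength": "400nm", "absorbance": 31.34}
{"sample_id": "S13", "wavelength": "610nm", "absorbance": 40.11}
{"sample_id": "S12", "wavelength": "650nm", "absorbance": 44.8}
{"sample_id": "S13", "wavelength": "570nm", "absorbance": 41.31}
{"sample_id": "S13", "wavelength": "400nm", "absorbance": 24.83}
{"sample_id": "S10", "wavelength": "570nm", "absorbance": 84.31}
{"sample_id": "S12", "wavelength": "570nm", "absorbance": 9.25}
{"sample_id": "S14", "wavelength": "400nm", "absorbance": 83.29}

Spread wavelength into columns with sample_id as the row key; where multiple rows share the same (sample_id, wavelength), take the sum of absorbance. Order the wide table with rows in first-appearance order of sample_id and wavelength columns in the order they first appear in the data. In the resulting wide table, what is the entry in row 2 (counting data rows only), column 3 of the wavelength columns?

With rows in first-appearance order of sample_id, row 2 is sample_id=S11. wavelength columns in first-appearance order: 650nm, 400nm, 570nm, 610nm; column 3 is 570nm.
Long rows with sample_id=S11, wavelength=570nm: 30.32 + 30.99 + 51.25 = 112.56.

112.56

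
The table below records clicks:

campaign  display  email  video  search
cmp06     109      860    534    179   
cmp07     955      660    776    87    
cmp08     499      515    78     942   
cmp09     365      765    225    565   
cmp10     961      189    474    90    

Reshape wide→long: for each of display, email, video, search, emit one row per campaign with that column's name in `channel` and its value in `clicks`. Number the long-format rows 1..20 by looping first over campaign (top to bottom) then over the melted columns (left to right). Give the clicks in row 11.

78

20 rows total (5 × 4). Row 11: index ⌊(11-1)/4⌋ = 2 into campaign → cmp08; (11-1) mod 4 = 2 into the melted columns → video.
So row 11 is (cmp08, video, 78); clicks = 78.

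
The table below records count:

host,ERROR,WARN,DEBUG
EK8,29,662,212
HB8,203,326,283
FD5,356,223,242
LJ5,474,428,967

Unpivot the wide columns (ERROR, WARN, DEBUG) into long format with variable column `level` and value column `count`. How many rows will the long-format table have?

12

4 host values × 3 melted columns = 12 rows.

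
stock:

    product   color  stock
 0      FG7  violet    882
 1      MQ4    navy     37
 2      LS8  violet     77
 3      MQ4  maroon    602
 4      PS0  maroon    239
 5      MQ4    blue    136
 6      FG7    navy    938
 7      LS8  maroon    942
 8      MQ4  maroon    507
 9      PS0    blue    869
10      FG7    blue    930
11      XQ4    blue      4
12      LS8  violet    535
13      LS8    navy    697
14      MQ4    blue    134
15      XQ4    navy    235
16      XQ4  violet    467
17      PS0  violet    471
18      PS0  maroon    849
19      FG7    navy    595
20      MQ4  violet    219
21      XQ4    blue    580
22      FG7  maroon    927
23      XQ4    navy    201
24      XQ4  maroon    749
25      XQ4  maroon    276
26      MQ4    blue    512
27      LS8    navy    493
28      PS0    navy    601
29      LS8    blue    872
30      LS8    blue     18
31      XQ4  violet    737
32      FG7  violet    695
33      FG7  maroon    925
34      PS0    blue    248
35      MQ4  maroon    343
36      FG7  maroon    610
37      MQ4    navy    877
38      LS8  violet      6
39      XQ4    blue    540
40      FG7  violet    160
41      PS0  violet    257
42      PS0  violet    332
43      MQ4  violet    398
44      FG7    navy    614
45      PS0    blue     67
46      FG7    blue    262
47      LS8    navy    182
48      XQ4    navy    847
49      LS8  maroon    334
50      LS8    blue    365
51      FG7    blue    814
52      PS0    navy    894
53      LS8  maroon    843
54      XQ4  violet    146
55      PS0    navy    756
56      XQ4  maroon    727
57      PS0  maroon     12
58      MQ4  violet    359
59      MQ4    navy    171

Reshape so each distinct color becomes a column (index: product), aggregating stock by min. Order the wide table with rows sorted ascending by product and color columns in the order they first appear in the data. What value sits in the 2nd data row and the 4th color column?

With rows sorted ascending by product, row 2 is product=LS8. color columns in first-appearance order: violet, navy, maroon, blue; column 4 is blue.
Long rows with product=LS8, color=blue: min(872, 18, 365) = 18.

18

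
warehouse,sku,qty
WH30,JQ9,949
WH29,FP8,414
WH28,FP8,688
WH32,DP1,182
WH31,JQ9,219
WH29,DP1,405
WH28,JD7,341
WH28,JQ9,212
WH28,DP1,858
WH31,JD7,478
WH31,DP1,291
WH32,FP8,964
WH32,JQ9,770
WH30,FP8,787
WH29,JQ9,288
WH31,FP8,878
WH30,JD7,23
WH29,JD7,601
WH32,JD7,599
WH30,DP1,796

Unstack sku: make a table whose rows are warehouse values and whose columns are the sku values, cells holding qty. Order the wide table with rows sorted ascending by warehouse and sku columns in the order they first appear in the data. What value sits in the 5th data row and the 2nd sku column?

964

With rows sorted ascending by warehouse, row 5 is warehouse=WH32. sku columns in first-appearance order: JQ9, FP8, DP1, JD7; column 2 is FP8.
Long rows with warehouse=WH32, sku=FP8: qty = 964.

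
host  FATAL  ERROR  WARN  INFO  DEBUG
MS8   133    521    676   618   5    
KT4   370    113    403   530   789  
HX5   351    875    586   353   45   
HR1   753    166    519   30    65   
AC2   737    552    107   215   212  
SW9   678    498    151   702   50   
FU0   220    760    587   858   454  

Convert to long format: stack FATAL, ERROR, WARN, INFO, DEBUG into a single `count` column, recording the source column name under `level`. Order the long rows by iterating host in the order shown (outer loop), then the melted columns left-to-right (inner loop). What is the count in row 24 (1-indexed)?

35 rows total (7 × 5). Row 24: index ⌊(24-1)/5⌋ = 4 into host → AC2; (24-1) mod 5 = 3 into the melted columns → INFO.
So row 24 is (AC2, INFO, 215); count = 215.

215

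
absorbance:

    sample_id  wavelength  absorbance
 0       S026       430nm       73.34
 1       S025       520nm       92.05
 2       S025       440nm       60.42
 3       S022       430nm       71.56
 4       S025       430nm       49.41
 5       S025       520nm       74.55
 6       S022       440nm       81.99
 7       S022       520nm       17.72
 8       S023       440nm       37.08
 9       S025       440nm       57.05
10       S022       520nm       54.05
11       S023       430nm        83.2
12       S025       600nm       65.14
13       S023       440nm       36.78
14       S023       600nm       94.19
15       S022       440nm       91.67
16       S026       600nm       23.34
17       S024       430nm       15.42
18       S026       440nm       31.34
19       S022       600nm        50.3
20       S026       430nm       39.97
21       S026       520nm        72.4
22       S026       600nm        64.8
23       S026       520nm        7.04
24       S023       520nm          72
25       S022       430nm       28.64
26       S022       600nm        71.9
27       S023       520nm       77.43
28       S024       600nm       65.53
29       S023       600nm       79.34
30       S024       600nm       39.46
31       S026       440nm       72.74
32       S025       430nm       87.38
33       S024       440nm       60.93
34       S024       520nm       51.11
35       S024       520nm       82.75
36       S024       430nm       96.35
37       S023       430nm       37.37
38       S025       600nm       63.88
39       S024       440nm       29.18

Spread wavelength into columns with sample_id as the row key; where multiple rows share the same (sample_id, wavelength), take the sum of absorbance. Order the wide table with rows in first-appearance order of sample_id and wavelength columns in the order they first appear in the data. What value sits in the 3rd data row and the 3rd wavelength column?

173.66

With rows in first-appearance order of sample_id, row 3 is sample_id=S022. wavelength columns in first-appearance order: 430nm, 520nm, 440nm, 600nm; column 3 is 440nm.
Long rows with sample_id=S022, wavelength=440nm: 81.99 + 91.67 = 173.66.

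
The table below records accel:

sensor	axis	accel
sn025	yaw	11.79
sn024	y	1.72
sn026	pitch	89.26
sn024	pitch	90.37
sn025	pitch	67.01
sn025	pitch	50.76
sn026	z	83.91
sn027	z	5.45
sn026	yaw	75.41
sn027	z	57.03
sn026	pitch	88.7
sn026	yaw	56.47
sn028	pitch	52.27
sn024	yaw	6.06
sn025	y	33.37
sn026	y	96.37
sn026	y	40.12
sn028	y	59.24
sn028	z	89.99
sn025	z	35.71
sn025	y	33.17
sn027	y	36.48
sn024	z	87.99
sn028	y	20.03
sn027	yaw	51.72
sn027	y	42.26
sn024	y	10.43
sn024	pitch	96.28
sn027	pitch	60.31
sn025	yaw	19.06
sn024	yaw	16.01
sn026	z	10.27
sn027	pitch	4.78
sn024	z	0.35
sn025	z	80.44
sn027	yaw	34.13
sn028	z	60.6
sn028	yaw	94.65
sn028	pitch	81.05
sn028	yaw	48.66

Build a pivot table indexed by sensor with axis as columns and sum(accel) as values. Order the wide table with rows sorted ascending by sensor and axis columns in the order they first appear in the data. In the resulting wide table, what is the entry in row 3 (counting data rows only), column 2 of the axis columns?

136.49

With rows sorted ascending by sensor, row 3 is sensor=sn026. axis columns in first-appearance order: yaw, y, pitch, z; column 2 is y.
Long rows with sensor=sn026, axis=y: 96.37 + 40.12 = 136.49.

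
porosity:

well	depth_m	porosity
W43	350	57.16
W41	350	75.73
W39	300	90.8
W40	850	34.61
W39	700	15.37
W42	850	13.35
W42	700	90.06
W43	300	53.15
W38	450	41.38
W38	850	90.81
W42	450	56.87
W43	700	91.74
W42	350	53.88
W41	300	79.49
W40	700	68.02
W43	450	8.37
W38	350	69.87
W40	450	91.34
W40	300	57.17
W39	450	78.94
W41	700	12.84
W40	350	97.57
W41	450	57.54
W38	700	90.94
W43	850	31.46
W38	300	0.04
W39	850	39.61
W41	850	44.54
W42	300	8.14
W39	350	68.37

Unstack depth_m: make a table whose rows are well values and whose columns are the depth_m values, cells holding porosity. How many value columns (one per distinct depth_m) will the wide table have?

5

5 distinct depth_m values: 300, 350, 450, 700, 850.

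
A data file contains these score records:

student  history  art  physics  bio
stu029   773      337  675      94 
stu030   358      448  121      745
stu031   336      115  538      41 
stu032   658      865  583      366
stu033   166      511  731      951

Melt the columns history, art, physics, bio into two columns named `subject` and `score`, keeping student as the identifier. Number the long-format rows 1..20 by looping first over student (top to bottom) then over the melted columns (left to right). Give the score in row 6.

20 rows total (5 × 4). Row 6: index ⌊(6-1)/4⌋ = 1 into student → stu030; (6-1) mod 4 = 1 into the melted columns → art.
So row 6 is (stu030, art, 448); score = 448.

448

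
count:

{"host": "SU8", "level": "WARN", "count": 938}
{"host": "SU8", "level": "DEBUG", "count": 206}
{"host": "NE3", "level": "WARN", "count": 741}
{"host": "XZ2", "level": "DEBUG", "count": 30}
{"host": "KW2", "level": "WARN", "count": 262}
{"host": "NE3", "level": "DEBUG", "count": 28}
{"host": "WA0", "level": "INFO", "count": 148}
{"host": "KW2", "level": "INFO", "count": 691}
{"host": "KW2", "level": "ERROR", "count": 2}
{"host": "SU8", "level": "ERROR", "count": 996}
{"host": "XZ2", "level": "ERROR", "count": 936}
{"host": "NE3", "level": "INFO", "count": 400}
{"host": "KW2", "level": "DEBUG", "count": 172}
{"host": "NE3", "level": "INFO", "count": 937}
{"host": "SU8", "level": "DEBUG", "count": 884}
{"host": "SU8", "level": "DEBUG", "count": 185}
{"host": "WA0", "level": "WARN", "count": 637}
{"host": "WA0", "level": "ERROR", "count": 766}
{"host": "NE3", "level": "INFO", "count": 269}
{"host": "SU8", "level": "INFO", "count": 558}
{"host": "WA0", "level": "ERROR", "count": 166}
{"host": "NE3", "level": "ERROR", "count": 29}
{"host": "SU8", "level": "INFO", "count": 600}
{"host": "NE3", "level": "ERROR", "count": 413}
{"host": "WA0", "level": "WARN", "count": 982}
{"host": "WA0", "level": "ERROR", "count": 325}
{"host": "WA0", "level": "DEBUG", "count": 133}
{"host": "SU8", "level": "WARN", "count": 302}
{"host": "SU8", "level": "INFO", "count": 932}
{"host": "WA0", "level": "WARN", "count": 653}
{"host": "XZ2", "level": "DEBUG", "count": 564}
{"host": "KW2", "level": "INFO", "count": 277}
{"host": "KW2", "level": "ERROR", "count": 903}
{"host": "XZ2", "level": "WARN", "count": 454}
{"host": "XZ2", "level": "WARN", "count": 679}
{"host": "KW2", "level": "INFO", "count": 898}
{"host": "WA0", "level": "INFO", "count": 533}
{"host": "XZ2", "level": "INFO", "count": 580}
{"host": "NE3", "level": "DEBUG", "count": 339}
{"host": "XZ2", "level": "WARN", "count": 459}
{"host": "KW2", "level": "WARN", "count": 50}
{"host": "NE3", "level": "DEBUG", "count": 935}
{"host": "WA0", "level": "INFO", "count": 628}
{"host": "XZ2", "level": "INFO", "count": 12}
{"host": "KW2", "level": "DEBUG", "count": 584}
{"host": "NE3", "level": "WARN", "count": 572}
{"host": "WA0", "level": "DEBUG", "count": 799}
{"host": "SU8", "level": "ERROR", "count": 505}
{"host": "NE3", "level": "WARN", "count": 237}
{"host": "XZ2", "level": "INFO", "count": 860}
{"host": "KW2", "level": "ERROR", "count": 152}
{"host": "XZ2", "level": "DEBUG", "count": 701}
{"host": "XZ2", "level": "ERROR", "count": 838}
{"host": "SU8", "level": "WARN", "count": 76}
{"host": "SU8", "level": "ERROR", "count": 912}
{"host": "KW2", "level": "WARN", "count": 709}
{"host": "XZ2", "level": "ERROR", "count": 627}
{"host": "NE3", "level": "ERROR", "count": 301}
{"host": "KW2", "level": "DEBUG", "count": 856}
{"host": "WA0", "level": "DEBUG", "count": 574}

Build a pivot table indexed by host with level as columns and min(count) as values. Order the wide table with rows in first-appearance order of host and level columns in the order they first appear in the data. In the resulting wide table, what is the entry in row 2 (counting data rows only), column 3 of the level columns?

269

With rows in first-appearance order of host, row 2 is host=NE3. level columns in first-appearance order: WARN, DEBUG, INFO, ERROR; column 3 is INFO.
Long rows with host=NE3, level=INFO: min(400, 937, 269) = 269.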